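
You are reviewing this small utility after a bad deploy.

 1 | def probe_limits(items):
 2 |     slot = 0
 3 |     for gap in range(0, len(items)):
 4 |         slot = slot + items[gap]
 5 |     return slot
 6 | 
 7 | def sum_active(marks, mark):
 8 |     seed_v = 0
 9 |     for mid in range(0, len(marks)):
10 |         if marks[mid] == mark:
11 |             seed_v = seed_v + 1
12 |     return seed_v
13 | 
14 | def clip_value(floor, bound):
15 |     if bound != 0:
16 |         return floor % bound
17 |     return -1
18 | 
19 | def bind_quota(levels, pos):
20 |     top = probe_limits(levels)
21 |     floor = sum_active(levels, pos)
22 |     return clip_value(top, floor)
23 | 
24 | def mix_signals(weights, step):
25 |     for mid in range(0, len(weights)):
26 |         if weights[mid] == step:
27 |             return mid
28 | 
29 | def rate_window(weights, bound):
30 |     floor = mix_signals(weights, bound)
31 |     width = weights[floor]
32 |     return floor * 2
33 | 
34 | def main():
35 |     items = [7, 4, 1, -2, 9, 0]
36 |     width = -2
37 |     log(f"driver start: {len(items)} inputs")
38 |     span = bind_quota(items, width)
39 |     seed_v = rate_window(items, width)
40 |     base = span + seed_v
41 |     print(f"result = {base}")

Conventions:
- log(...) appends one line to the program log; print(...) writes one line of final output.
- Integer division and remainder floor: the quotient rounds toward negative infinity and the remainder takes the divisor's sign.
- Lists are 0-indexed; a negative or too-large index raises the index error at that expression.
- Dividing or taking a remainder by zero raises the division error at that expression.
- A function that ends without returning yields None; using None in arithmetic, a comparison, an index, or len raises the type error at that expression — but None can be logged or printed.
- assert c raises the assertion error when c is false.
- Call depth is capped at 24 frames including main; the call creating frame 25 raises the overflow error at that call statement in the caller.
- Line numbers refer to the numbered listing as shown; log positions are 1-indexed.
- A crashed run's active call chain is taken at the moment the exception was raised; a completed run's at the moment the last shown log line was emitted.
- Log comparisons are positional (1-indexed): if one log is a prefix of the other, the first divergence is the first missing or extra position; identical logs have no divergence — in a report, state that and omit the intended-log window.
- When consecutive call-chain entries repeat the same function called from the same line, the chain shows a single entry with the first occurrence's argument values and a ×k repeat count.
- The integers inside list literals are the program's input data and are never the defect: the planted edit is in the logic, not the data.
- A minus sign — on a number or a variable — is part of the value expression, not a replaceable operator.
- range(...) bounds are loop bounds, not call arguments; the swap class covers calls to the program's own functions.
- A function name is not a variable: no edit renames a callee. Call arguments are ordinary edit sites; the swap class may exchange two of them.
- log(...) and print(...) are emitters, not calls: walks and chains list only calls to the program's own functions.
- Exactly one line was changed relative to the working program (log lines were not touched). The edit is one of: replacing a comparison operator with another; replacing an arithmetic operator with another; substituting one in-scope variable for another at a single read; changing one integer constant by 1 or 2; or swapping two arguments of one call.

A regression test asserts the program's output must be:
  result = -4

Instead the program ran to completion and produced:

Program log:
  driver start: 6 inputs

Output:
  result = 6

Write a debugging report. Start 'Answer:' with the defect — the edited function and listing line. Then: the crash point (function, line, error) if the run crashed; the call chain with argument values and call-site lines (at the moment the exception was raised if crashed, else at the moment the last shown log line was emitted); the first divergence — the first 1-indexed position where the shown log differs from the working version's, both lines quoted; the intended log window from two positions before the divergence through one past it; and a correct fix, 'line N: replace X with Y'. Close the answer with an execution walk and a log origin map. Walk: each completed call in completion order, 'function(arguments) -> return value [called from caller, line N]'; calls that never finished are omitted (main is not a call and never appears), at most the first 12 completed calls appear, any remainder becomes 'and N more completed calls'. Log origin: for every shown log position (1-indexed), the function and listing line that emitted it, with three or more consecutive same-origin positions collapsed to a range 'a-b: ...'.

Answer: the defect is in rate_window at line 32.
The tell: The two runs log identically and part ways only at the printed values.
Call chain: main.
First divergence: none; the two logs match at every position.
Execution walk:
  probe_limits([7, 4, 1, -2, 9, 0]) -> 19  [called from bind_quota, line 20]
  sum_active([7, 4, 1, -2, 9, 0], -2) -> 1  [called from bind_quota, line 21]
  clip_value(19, 1) -> 0  [called from bind_quota, line 22]
  bind_quota([7, 4, 1, -2, 9, 0], -2) -> 0  [called from main, line 38]
  mix_signals([7, 4, 1, -2, 9, 0], -2) -> 3  [called from rate_window, line 30]
  rate_window([7, 4, 1, -2, 9, 0], -2) -> 6  [called from main, line 39]
Log line origins:
  1 — main, line 37
A correct fix: line 32: replace `floor` with `width`.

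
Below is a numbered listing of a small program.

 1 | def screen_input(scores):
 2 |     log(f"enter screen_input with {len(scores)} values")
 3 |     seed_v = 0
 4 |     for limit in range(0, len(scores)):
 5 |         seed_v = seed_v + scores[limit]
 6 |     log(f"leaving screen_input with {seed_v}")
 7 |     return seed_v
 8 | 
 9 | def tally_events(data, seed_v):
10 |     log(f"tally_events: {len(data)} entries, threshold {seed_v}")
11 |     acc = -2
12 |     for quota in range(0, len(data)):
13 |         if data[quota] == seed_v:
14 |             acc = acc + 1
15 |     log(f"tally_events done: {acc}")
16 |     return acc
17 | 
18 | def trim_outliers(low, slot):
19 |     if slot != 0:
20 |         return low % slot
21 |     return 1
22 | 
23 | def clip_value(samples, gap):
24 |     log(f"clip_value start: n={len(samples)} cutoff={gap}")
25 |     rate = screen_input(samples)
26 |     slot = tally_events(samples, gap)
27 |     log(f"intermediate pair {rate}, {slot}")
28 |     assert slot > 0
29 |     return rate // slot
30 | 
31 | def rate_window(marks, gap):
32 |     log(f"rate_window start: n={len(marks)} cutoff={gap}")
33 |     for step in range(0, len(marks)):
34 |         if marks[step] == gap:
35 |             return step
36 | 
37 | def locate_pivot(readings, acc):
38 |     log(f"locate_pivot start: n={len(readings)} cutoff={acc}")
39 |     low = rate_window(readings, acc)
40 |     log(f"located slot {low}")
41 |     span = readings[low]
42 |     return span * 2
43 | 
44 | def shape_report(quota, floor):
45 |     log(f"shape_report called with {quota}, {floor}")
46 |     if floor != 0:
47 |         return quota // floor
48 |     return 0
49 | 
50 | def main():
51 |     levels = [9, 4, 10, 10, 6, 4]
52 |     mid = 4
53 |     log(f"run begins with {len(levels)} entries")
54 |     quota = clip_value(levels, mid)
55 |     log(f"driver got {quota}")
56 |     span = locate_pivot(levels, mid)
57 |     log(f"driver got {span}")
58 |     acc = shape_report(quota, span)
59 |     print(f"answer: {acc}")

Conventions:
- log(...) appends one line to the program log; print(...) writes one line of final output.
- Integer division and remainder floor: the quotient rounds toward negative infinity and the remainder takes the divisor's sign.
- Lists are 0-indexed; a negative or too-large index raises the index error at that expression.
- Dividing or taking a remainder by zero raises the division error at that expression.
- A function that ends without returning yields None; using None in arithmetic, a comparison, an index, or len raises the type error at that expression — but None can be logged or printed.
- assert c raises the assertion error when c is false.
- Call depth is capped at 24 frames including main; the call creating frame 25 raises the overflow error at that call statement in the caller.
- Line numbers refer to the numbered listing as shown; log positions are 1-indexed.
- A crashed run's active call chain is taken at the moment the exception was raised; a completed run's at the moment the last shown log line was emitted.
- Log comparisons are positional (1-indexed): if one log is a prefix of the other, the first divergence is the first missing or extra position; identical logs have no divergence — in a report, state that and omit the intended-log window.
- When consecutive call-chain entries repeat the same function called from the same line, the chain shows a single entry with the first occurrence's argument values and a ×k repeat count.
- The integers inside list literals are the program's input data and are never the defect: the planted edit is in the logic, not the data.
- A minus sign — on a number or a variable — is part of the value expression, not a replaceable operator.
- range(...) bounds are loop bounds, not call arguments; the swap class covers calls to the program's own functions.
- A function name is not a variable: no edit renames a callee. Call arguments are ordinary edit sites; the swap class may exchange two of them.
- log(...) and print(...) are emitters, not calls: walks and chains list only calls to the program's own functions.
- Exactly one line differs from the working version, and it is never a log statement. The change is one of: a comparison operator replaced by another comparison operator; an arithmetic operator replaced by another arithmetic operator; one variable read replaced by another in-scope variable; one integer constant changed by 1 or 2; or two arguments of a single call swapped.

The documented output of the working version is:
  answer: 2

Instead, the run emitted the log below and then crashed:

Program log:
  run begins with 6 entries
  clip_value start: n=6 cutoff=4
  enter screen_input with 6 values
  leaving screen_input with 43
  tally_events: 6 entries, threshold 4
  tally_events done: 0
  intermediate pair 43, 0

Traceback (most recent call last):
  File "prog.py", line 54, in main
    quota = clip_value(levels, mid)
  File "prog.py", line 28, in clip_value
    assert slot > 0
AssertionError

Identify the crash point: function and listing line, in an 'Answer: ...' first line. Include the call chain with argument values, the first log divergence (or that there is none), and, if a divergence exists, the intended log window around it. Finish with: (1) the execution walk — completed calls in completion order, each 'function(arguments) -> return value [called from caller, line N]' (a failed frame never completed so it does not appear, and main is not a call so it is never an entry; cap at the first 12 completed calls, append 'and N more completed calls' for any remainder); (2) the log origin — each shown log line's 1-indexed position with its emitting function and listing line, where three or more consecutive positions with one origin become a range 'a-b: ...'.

Answer: the error was raised in clip_value, line 28.
Core observation: Everything matches until log position 6, which reads 'tally_events done: 0' in place of 'tally_events done: 2'.
Call chain: main -> clip_value([9, 4, 10, 10, 6, 4], 4) (called at line 54).
First divergence: position 6 — the shown line 'tally_events done: 0' should read 'tally_events done: 2'.
Intended log window:
  4: leaving screen_input with 43
  5: tally_events: 6 entries, threshold 4
  6: tally_events done: 2
  7: intermediate pair 43, 2
Execution walk:
  screen_input([9, 4, 10, 10, 6, 4]) -> 43  [called from clip_value, line 25]
  tally_events([9, 4, 10, 10, 6, 4], 4) -> 0  [called from clip_value, line 26]
Origin of each log line:
  1: from main, line 53
  2: from clip_value, line 24
  3: from screen_input, line 2
  4: from screen_input, line 6
  5: from tally_events, line 10
  6: from tally_events, line 15
  7: from clip_value, line 27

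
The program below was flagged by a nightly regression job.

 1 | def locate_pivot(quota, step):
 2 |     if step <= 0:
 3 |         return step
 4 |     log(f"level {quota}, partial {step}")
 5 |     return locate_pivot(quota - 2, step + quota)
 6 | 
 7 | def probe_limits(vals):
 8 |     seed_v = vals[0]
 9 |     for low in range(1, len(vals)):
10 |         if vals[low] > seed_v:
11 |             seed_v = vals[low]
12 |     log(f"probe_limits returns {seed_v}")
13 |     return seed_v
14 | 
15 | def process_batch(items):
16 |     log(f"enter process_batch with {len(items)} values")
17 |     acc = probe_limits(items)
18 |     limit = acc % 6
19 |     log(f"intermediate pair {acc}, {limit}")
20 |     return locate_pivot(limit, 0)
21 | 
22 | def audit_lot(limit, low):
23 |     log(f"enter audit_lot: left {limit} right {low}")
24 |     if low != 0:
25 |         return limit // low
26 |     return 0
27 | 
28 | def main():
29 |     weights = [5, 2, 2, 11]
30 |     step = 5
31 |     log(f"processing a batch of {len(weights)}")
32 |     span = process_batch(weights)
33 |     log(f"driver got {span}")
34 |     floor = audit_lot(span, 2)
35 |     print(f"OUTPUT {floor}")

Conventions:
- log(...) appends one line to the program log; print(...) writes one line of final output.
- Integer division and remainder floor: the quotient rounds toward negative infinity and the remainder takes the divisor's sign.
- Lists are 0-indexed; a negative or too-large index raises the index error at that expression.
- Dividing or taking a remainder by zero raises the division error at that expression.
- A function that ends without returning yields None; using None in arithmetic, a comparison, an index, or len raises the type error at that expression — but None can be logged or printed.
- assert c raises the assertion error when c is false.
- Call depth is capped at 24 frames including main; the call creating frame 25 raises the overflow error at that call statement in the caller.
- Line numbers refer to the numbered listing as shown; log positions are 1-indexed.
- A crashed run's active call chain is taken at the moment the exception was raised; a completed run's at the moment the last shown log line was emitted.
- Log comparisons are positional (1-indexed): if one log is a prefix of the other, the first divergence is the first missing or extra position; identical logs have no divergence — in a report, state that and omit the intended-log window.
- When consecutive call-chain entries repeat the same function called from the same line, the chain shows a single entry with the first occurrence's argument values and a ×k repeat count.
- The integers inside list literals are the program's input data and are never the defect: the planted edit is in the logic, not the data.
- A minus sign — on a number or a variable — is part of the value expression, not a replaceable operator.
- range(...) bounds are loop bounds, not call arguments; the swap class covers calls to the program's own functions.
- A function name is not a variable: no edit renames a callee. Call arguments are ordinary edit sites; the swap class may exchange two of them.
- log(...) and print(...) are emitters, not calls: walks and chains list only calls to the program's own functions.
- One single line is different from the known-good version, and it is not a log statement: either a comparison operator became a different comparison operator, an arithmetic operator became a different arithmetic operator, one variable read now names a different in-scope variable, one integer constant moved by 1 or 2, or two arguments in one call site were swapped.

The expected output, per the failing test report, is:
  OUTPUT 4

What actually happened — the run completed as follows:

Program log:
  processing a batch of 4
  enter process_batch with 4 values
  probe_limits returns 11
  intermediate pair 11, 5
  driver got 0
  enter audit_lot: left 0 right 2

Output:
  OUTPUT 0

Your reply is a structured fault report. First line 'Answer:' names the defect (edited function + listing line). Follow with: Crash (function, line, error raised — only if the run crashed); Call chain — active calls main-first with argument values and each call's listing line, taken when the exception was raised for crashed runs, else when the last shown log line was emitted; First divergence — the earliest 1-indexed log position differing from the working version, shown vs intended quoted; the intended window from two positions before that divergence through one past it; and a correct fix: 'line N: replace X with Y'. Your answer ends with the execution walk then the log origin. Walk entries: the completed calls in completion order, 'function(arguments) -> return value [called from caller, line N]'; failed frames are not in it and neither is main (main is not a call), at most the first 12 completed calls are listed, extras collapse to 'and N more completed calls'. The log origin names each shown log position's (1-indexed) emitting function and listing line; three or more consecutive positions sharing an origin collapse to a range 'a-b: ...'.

Answer: the defect is in locate_pivot at line 2.
Key fact: Everything matches until log position 5, which reads 'driver got 0' in place of 'level 5, partial 0'.
Call chain: main -> audit_lot(0, 2) (called at line 34).
First divergence: position 5 — shown 'driver got 0', intended 'level 5, partial 0'.
Intended log window:
  3: probe_limits returns 11
  4: intermediate pair 11, 5
  5: level 5, partial 0
  6: level 3, partial 5
Execution walk:
  probe_limits([5, 2, 2, 11]) -> 11  [called from process_batch, line 17]
  locate_pivot(5, 0) -> 0  [called from process_batch, line 20]
  process_batch([5, 2, 2, 11]) -> 0  [called from main, line 32]
  audit_lot(0, 2) -> 0  [called from main, line 34]
Log line origins:
  1: from main, line 31
  2: from process_batch, line 16
  3: from probe_limits, line 12
  4: from process_batch, line 19
  5: from main, line 33
  6: from audit_lot, line 23
A correct fix: line 2: replace `step` with `quota`.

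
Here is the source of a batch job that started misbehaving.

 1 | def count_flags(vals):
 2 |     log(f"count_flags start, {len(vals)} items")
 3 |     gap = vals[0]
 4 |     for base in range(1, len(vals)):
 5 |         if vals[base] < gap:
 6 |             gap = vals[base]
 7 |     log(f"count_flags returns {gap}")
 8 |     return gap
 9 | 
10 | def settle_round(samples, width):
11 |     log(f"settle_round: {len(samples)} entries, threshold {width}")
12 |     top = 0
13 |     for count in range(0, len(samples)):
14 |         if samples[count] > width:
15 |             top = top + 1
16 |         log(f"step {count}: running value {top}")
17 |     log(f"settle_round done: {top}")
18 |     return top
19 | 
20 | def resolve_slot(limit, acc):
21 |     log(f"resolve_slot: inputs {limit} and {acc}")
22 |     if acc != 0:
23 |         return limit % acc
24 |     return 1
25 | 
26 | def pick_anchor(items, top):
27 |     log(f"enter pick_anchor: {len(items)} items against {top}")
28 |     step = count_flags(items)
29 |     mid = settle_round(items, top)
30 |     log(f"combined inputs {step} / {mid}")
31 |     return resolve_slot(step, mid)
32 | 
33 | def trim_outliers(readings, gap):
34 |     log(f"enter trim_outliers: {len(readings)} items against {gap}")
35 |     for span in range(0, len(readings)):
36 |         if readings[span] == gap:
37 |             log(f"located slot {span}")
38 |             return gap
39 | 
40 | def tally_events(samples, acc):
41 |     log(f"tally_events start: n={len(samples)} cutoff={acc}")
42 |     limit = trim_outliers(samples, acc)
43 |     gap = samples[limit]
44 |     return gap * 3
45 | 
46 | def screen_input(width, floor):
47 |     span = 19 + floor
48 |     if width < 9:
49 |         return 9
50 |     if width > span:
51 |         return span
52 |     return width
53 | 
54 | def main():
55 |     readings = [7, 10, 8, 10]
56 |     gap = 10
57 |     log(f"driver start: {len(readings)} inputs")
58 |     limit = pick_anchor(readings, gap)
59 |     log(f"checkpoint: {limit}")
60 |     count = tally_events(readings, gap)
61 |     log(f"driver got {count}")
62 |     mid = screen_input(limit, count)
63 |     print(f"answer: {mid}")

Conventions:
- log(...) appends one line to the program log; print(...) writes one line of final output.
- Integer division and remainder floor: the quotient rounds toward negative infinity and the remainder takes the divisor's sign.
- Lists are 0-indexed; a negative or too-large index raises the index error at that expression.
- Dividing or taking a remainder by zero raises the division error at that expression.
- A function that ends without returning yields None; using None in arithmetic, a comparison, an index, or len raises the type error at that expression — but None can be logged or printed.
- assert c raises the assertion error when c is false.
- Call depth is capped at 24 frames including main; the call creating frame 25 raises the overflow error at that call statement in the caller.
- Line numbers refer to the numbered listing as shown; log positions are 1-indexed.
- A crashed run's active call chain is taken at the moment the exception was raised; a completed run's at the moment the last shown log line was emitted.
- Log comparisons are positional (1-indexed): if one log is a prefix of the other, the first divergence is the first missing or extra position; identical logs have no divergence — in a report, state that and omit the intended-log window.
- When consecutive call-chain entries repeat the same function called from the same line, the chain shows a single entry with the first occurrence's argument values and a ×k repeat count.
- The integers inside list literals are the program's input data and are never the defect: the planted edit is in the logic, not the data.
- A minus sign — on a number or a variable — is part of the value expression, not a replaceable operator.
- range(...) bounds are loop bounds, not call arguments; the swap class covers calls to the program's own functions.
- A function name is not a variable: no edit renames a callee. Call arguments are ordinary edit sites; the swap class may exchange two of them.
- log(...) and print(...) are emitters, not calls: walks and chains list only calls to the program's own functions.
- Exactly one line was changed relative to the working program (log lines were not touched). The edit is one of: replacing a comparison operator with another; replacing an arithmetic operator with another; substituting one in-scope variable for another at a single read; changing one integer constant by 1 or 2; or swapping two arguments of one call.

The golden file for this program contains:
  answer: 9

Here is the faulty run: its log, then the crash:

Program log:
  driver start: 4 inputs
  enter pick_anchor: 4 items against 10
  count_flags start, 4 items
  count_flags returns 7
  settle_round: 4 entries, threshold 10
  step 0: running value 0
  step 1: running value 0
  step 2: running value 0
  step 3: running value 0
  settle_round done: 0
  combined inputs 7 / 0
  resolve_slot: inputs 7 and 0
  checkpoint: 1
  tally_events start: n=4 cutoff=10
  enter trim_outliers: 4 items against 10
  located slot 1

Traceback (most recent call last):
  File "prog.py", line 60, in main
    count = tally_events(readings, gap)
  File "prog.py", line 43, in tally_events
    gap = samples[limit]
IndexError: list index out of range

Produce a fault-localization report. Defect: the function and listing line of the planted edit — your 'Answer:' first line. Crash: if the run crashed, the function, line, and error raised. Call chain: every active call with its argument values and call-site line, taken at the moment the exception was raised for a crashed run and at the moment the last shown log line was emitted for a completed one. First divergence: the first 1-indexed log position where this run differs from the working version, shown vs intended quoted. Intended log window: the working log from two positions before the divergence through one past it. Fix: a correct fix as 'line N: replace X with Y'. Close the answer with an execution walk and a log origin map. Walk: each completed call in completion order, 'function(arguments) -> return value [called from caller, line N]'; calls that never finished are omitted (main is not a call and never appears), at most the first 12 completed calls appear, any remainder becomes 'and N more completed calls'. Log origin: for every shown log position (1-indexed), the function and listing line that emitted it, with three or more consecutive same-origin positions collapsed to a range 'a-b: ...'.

Answer: the defect is in trim_outliers at line 38.
Key fact: After 16 matching log lines the faulty run goes silent, while the working version continues with 'driver got 30'.
Crash: tally_events, line 43, IndexError.
Call chain: main -> tally_events([7, 10, 8, 10], 10) (called at line 60).
First divergence: position 17 — the faulty run's log ends after 16 lines; the working version continues with 'driver got 30'.
Intended log window:
  15: enter trim_outliers: 4 items against 10
  16: located slot 1
  17: driver got 30
Execution walk:
  count_flags([7, 10, 8, 10]) -> 7  [called from pick_anchor, line 28]
  settle_round([7, 10, 8, 10], 10) -> 0  [called from pick_anchor, line 29]
  resolve_slot(7, 0) -> 1  [called from pick_anchor, line 31]
  pick_anchor([7, 10, 8, 10], 10) -> 1  [called from main, line 58]
  trim_outliers([7, 10, 8, 10], 10) -> 10  [called from tally_events, line 42]
Log line origins:
  1: from main, line 57
  2: from pick_anchor, line 27
  3: from count_flags, line 2
  4: from count_flags, line 7
  5: from settle_round, line 11
  6-9: from settle_round, line 16
  10: from settle_round, line 17
  11: from pick_anchor, line 30
  12: from resolve_slot, line 21
  13: from main, line 59
  14: from tally_events, line 41
  15: from trim_outliers, line 34
  16: from trim_outliers, line 37
A correct fix: line 38: replace `gap` with `span`.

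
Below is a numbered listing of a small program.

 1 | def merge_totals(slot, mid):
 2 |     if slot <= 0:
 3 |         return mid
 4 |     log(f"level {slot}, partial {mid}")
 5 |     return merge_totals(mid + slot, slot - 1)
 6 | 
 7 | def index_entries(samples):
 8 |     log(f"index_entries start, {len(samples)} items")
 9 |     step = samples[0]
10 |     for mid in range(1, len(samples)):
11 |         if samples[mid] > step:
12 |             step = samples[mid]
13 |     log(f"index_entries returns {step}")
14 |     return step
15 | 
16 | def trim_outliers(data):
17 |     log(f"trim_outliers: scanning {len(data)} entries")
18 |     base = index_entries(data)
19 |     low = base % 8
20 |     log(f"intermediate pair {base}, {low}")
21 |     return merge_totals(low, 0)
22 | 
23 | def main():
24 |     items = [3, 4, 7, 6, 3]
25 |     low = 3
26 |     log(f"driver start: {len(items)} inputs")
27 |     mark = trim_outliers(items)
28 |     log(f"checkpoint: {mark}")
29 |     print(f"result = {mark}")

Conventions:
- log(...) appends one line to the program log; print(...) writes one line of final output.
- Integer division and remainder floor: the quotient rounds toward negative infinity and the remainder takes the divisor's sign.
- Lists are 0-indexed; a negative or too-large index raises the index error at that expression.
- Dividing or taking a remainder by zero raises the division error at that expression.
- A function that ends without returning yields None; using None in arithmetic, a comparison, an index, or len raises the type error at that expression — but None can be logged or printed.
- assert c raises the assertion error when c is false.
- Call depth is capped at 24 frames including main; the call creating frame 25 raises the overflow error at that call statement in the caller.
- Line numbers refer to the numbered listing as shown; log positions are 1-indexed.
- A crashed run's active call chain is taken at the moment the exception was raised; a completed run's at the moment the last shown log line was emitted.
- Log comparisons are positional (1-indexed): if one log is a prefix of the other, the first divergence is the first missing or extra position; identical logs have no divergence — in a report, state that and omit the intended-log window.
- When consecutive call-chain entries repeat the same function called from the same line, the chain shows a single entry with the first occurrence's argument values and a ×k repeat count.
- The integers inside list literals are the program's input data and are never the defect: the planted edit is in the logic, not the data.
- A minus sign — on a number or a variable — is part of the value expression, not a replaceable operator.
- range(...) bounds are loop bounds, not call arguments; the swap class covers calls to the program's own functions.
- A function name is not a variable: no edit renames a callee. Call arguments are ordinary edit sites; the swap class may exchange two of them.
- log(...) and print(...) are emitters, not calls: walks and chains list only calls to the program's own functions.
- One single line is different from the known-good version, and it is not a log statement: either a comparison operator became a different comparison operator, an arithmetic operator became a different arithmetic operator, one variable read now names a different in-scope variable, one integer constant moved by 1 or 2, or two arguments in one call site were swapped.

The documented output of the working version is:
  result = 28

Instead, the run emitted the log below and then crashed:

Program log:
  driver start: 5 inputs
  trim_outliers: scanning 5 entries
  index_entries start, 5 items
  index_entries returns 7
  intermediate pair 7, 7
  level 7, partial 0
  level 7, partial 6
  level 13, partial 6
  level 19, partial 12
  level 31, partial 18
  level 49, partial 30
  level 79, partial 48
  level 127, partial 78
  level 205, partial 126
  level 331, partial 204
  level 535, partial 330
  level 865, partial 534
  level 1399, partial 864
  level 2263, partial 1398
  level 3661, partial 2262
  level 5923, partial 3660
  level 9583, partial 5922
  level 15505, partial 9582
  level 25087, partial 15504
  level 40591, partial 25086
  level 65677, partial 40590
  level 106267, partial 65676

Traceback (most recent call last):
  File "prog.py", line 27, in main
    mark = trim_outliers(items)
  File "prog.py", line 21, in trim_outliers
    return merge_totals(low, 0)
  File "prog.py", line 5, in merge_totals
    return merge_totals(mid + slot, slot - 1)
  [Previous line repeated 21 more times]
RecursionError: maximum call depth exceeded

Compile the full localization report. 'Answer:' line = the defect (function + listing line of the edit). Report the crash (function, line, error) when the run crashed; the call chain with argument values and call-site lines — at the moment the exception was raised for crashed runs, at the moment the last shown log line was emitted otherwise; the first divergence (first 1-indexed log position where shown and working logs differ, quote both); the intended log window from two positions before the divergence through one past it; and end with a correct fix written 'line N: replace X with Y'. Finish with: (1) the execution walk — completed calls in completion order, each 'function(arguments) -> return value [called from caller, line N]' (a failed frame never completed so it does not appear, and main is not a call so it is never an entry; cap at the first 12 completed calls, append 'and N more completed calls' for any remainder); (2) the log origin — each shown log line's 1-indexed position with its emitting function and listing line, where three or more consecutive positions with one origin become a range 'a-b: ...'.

Answer: the defect is in merge_totals at line 5.
Key fact: Position 7 is the first bad log line: 'level 7, partial 6' should read 'level 6, partial 7'.
Crash: merge_totals, line 5, RecursionError.
Call chain: main -> trim_outliers([3, 4, 7, 6, 3]) (called at line 27) -> merge_totals(7, 0) (called at line 21) -> merge_totals(7, 6) (called at line 5) ×21.
First divergence: position 7 — shown 'level 7, partial 6', intended 'level 6, partial 7'.
Intended log window:
  5: intermediate pair 7, 7
  6: level 7, partial 0
  7: level 6, partial 7
  8: level 5, partial 13
Execution walk:
  index_entries([3, 4, 7, 6, 3]) -> 7  [called from trim_outliers, line 18]
Origin of each log line:
  1: emitted by main (line 26)
  2: emitted by trim_outliers (line 17)
  3: emitted by index_entries (line 8)
  4: emitted by index_entries (line 13)
  5: emitted by trim_outliers (line 20)
  6-27: emitted by merge_totals (line 4)
A correct fix: line 5: replace `merge_totals(mid + slot, slot - 1)` with `merge_totals(slot - 1, mid + slot)`.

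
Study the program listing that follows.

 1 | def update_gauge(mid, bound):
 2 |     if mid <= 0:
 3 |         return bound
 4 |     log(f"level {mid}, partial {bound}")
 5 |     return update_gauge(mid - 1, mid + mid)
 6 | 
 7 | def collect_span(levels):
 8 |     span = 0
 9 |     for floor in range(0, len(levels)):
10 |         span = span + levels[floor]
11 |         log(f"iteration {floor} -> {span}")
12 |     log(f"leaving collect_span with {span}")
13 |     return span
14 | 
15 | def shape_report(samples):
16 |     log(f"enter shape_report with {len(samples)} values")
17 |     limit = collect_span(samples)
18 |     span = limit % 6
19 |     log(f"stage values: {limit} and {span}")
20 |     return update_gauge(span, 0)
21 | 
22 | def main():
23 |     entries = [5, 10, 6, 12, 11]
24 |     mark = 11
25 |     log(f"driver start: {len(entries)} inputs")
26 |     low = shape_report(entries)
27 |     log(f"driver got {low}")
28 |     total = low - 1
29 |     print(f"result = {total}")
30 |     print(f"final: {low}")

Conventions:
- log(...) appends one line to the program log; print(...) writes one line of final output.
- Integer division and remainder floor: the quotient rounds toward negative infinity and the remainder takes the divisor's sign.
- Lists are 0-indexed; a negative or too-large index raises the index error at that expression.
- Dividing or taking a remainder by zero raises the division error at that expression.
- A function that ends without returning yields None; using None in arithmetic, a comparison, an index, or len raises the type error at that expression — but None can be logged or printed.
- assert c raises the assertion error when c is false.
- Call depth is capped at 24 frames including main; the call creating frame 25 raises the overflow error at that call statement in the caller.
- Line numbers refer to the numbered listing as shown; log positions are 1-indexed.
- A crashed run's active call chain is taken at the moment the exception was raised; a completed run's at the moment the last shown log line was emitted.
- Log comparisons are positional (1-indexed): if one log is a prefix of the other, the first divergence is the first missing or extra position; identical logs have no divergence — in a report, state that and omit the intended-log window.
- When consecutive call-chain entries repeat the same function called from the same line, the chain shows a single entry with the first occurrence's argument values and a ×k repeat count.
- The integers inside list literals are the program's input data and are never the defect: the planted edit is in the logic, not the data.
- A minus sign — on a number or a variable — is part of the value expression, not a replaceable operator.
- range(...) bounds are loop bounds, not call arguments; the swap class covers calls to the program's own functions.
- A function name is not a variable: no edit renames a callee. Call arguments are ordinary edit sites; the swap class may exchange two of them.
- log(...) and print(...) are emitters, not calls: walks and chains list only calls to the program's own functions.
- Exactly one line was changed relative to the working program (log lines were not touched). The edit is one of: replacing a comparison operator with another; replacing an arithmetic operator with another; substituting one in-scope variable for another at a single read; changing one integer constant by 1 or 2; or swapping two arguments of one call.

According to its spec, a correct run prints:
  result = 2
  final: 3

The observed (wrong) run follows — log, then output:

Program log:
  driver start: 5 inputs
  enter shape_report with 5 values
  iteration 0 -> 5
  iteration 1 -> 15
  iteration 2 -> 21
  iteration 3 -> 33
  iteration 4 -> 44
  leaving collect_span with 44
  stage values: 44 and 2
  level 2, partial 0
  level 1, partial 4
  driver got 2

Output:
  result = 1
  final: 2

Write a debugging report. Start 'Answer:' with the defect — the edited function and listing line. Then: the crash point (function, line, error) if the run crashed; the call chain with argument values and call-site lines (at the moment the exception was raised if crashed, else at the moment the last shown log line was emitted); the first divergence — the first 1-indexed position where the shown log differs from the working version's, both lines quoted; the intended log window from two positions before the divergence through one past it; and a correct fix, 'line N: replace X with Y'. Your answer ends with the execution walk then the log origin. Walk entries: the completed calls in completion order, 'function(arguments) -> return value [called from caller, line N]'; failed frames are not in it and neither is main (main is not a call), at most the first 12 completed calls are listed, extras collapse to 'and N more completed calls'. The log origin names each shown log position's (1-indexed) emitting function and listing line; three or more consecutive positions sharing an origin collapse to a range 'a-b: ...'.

Answer: the defect is in update_gauge at line 5.
Core observation: Position 11 is the first bad log line: 'level 1, partial 4' should read 'level 1, partial 2'.
Call chain: main.
First divergence: position 11; shown 'level 1, partial 4' vs intended 'level 1, partial 2'.
Intended log window:
  9: stage values: 44 and 2
  10: level 2, partial 0
  11: level 1, partial 2
  12: driver got 3
Execution walk:
  collect_span([5, 10, 6, 12, 11]) -> 44  [called from shape_report, line 17]
  update_gauge(0, 2) -> 2  [called from update_gauge, line 5]
  update_gauge(1, 4) -> 2  [called from update_gauge, line 5]
  update_gauge(2, 0) -> 2  [called from shape_report, line 20]
  shape_report([5, 10, 6, 12, 11]) -> 2  [called from main, line 26]
Log line origins:
  1: logged in main at line 25
  2: logged in shape_report at line 16
  3-7: logged in collect_span at line 11
  8: logged in collect_span at line 12
  9: logged in shape_report at line 19
  10: logged in update_gauge at line 4
  11: logged in update_gauge at line 4
  12: logged in main at line 27
A correct fix: line 5: replace `mid + mid` with `bound + mid`.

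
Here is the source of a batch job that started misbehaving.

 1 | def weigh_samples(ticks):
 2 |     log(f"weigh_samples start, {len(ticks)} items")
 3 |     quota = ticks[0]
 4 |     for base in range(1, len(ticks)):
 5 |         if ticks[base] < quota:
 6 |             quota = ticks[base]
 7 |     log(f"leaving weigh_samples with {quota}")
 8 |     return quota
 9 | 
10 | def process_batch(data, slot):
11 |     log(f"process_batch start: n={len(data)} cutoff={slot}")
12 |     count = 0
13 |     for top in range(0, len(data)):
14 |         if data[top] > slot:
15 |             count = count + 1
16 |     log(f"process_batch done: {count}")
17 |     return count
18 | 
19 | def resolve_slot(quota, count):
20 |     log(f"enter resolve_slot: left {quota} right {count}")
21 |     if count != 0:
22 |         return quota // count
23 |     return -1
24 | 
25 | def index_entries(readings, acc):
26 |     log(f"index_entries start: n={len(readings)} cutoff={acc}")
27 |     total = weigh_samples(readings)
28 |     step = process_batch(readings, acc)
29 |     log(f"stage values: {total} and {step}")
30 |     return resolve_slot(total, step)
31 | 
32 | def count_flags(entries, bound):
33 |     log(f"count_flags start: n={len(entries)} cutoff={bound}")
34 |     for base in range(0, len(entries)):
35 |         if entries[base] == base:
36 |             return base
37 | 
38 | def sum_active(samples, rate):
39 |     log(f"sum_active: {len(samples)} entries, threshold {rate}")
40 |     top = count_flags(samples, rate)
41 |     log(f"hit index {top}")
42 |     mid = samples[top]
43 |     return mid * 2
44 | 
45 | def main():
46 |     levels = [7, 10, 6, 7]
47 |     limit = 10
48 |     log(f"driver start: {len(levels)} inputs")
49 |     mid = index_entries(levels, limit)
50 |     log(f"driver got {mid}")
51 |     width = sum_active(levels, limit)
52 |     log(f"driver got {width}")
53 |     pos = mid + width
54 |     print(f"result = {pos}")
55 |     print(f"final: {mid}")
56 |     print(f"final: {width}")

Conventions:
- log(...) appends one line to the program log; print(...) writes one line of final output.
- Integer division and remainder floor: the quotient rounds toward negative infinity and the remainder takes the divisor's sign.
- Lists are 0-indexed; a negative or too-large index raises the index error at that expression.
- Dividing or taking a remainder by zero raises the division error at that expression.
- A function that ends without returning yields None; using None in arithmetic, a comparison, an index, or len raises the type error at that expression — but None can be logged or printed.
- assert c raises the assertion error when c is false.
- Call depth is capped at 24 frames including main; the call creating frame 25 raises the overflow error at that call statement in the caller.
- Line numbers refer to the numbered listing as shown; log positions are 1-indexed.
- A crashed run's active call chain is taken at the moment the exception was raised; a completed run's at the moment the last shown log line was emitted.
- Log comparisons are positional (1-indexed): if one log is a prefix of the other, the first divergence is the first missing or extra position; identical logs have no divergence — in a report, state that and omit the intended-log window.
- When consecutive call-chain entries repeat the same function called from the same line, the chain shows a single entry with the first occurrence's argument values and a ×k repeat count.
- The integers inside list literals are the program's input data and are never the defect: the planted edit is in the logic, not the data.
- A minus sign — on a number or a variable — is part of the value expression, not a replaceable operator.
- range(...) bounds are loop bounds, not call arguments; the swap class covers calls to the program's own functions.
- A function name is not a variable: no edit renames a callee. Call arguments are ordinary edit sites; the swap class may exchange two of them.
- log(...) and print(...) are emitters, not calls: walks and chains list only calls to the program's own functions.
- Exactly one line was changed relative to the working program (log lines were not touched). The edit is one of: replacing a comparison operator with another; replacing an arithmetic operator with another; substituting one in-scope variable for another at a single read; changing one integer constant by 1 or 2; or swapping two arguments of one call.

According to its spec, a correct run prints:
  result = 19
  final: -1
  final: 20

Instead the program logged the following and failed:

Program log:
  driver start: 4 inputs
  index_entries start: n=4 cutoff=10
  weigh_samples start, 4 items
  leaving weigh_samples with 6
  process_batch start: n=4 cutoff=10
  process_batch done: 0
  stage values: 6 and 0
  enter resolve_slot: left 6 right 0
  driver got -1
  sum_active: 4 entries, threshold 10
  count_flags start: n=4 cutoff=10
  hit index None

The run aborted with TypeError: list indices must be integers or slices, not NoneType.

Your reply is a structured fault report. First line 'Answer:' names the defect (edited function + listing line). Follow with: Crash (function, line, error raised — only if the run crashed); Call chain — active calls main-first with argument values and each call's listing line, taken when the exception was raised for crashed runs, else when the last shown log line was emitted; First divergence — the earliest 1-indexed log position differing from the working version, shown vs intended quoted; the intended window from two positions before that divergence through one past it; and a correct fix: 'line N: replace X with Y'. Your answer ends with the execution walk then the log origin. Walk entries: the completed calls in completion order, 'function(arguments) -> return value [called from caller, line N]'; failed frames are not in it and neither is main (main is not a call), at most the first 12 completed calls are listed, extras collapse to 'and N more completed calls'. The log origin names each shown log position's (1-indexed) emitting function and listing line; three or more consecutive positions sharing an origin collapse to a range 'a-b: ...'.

Answer: the defect is in count_flags at line 35.
Key fact: Log line 12 is where behavior first shows: 'hit index None' appears instead of 'hit index 1'.
Crash: sum_active, line 42, TypeError.
Call chain: main -> sum_active([7, 10, 6, 7], 10) (called at line 51).
First divergence: at position 12 the run shows 'hit index None' where the working version logs 'hit index 1'.
Intended log window:
  10: sum_active: 4 entries, threshold 10
  11: count_flags start: n=4 cutoff=10
  12: hit index 1
  13: driver got 20
Execution walk:
  weigh_samples([7, 10, 6, 7]) -> 6  [called from index_entries, line 27]
  process_batch([7, 10, 6, 7], 10) -> 0  [called from index_entries, line 28]
  resolve_slot(6, 0) -> -1  [called from index_entries, line 30]
  index_entries([7, 10, 6, 7], 10) -> -1  [called from main, line 49]
  count_flags([7, 10, 6, 7], 10) -> None  [called from sum_active, line 40]
Log origin:
  1 — main, line 48
  2 — index_entries, line 26
  3 — weigh_samples, line 2
  4 — weigh_samples, line 7
  5 — process_batch, line 11
  6 — process_batch, line 16
  7 — index_entries, line 29
  8 — resolve_slot, line 20
  9 — main, line 50
  10 — sum_active, line 39
  11 — count_flags, line 33
  12 — sum_active, line 41
A correct fix: line 35: replace `entries[base] == base` with `entries[base] == bound`.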